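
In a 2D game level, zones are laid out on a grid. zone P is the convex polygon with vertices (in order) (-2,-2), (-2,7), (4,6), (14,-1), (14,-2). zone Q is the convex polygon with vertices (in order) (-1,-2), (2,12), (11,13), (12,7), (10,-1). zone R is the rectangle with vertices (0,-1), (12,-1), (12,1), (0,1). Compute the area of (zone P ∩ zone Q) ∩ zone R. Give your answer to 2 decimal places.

The region (zone P ∩ zone Q) ∩ zone R is the polygon with vertices (10,-1), (0,-1), (0,1), (10.5,1).
By the shoelace formula its area is 20.50.

20.50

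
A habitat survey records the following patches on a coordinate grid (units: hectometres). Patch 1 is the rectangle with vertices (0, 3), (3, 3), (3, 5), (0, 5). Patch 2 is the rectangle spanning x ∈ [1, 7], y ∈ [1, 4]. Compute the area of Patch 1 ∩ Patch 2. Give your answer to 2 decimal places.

2.00

|Patch 1∩Patch 2|: x∈[1,3], y∈[3,4] → 2·1 = 2.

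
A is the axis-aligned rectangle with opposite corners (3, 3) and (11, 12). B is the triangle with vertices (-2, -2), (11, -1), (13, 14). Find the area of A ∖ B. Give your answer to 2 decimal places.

35.20

|A| = 72, |A∩B| = 36.8.
|A ∖ B| = |A| − |A∩B| = 72 − 36.8 = 35.20.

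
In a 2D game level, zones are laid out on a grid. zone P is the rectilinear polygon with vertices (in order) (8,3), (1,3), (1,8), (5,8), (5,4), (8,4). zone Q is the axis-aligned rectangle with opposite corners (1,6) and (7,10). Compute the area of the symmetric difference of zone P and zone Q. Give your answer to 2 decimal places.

|zone P| = 23, |zone Q| = 24, |zone P∩zone Q| = 8.
|zone P △ zone Q| = |zone P| + |zone Q| − 2·|zone P∩zone Q| = 23 + 24 − 16 = 31.00.

31.00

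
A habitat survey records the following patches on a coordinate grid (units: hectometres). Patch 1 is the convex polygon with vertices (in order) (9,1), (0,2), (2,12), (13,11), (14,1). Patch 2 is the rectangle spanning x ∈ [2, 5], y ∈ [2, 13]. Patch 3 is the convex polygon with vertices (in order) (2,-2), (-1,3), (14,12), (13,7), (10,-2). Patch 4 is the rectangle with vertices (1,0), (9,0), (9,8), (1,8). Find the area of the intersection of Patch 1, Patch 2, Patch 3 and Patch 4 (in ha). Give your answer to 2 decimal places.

The intersection is the polygon with vertices (2,2), (2,4.8), (5,6.6), (5,2).
By the shoelace formula its area is 11.10.

11.10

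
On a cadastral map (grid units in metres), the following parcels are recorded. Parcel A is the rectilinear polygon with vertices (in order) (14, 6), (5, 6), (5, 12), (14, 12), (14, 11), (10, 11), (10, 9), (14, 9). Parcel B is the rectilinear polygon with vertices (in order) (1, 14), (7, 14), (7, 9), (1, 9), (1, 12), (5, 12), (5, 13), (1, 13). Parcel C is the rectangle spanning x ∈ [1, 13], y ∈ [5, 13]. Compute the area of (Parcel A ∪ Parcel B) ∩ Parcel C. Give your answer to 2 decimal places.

56.00

|Parcel A ∪ Parcel B| = 66.
|(Parcel A ∪ Parcel B) ∩ Parcel C| = 56.00.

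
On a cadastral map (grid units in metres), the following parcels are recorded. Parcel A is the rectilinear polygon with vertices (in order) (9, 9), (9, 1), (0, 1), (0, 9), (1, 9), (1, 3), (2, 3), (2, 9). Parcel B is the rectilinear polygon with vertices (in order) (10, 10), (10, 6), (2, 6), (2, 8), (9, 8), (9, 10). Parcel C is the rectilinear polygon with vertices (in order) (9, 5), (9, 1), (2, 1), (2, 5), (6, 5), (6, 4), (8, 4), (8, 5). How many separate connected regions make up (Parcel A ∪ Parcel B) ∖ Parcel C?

(Parcel A ∪ Parcel B) ∖ Parcel C splits into 2 disjoint pieces (area 10, area 34).

2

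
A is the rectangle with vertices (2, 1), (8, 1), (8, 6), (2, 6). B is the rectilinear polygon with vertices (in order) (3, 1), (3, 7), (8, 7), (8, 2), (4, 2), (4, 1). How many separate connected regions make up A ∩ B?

A ∩ B is a single connected region.

1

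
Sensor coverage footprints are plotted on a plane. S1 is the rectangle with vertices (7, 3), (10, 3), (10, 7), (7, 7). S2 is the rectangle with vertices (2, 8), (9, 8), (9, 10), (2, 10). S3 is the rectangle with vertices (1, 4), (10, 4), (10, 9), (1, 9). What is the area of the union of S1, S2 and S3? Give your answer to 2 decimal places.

55.00

By inclusion–exclusion:
Individual areas: |S1| = 12, |S2| = 14, |S3| = 45.
|S1∩S2| = 0 (no overlap).
|S1∩S3|: x∈[7,10], y∈[4,7] → 3·3 = 9.
|S2∩S3|: x∈[2,9], y∈[8,9] → 7·1 = 7.
|S1∩S2∩S3| = 0.
|S1 ∪ S2 ∪ S3| = 71 − 16 + 0 = 55.00.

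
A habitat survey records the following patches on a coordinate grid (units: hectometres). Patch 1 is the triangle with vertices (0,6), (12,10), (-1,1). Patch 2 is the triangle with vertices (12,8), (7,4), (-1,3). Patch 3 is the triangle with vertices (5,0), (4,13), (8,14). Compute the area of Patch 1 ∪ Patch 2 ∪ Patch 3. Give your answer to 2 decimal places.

By inclusion–exclusion:
Individual areas: |Patch 1| = 28, |Patch 2| = 13.5, |Patch 3| = 26.5.
|Patch 1∩Patch 2| = 2.9515.
|Patch 1∩Patch 3| = 4.6746.
|Patch 2∩Patch 3| = 2.258.
|Patch 1∩Patch 2∩Patch 3| = 0.1209.
|Patch 1 ∪ Patch 2 ∪ Patch 3| = 68 − 9.8841 + 0.1209 = 58.24.

58.24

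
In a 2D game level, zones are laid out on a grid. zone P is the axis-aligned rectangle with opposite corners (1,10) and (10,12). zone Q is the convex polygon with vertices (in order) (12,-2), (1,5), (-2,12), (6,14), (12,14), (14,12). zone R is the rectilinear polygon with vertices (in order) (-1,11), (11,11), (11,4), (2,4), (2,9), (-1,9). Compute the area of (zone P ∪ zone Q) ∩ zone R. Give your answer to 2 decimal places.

The region (zone P ∪ zone Q) ∩ zone R is the polygon with vertices (-1,9.667), (-1,11), (11,11), (11,4), (2.571,4), (2,4.364), (2,9), (-0.714,9).
By the shoelace formula its area is 68.80.

68.80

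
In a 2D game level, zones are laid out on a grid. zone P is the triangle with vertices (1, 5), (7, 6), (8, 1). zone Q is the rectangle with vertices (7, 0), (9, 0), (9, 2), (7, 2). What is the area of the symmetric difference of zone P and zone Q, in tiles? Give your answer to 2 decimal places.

|zone P| = 15.5, |zone Q| = 4, |zone P∩zone Q| = 0.6143.
|zone P △ zone Q| = |zone P| + |zone Q| − 2·|zone P∩zone Q| = 15.5 + 4 − 1.2286 = 18.27.

18.27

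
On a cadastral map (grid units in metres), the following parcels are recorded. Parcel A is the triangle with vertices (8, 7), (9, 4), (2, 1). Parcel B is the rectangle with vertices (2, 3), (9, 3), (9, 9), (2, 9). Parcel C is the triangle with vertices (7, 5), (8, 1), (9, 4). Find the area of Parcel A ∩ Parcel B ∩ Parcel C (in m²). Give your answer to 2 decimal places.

1.47

The intersection is the polygon with vertices (7.419,3.323), (7,5), (9,4).
By the shoelace formula its area is 1.47.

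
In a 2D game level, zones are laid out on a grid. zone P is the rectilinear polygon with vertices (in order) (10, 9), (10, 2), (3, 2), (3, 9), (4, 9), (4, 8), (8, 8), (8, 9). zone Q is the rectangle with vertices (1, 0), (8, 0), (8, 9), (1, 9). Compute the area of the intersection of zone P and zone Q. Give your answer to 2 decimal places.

31.00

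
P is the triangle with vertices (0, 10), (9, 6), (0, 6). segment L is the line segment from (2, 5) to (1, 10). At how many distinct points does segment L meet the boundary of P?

The segment meets the boundary at (1.098,9.512), (1.8,6).

2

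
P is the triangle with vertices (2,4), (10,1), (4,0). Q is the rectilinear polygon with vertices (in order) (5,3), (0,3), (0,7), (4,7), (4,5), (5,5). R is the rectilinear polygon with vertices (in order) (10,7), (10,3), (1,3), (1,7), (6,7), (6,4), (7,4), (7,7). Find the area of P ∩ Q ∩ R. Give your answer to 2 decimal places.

The intersection is the polygon with vertices (2.5,3), (2,4), (4.667,3).
By the shoelace formula its area is 1.08.

1.08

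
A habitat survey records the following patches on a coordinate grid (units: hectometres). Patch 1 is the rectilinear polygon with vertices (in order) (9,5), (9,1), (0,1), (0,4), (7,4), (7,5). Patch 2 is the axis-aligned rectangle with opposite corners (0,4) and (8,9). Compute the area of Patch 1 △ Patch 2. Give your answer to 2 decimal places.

67.00

|Patch 1| = 29, |Patch 2| = 40, |Patch 1∩Patch 2| = 1.
|Patch 1 △ Patch 2| = |Patch 1| + |Patch 2| − 2·|Patch 1∩Patch 2| = 29 + 40 − 2 = 67.00.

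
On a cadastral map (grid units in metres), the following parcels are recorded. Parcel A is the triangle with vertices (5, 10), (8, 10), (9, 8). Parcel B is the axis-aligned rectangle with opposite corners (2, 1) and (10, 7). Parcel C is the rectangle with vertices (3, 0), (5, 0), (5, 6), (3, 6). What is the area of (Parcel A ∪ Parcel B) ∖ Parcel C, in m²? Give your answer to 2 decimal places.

41.00

|Parcel A ∪ Parcel B| = 51.
|(Parcel A ∪ Parcel B) ∩ Parcel C| = 10.
|(Parcel A ∪ Parcel B) ∖ Parcel C| = 51 − 10 = 41.00.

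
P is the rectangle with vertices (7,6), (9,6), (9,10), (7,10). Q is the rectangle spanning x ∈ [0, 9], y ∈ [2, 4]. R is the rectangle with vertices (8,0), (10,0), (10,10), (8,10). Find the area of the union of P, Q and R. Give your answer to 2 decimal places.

40.00

By inclusion–exclusion:
Individual areas: |P| = 8, |Q| = 18, |R| = 20.
|P∩Q| = 0 (no overlap).
|P∩R|: x∈[8,9], y∈[6,10] → 1·4 = 4.
|Q∩R|: x∈[8,9], y∈[2,4] → 1·2 = 2.
|P∩Q∩R| = 0.
|P ∪ Q ∪ R| = 46 − 6 + 0 = 40.00.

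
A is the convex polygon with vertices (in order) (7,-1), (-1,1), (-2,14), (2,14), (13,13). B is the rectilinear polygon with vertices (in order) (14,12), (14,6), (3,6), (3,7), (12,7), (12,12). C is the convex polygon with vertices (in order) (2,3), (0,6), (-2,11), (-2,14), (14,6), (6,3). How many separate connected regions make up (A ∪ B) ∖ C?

(A ∪ B) ∖ C splits into 2 disjoint pieces (area 39.003, area 53.9132).

2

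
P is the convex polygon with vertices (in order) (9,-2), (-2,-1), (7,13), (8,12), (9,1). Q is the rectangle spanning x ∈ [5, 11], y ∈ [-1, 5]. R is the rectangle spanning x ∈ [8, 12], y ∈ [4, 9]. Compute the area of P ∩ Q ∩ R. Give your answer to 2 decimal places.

The intersection is the polygon with vertices (8.636,5), (8.727,4), (8,4), (8,5).
By the shoelace formula its area is 0.68.

0.68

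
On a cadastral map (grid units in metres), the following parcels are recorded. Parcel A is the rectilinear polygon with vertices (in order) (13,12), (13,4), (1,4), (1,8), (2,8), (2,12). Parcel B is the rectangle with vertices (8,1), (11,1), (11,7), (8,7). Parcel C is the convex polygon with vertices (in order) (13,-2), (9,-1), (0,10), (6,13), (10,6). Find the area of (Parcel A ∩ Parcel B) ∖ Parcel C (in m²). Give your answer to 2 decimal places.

|Parcel A ∩ Parcel B| = 9.
|(Parcel A ∩ Parcel B) ∩ Parcel C| = 6.4643.
|(Parcel A ∩ Parcel B) ∖ Parcel C| = 9 − 6.4643 = 2.54.

2.54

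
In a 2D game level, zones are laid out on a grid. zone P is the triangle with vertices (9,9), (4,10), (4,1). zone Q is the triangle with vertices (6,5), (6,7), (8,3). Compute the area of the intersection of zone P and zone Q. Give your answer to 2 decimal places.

The intersection is the polygon with vertices (6.308,4.692), (6,5), (6,7), (6.778,5.444).
By the shoelace formula its area is 0.97.

0.97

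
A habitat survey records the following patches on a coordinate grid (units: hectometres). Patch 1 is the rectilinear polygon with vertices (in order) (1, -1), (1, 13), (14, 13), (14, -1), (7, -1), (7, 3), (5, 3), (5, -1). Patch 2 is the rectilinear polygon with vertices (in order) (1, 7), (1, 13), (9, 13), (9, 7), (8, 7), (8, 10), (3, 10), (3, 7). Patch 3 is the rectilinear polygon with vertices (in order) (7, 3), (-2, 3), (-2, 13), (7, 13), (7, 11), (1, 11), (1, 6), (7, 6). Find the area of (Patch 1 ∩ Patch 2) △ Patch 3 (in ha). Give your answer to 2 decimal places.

|Patch 1 ∩ Patch 2| = 33.
|(Patch 1 ∩ Patch 2) ∩ Patch 3| = 12.
|(Patch 1 ∩ Patch 2) △ Patch 3| = 33 + 60 − 24 = 69.00.

69.00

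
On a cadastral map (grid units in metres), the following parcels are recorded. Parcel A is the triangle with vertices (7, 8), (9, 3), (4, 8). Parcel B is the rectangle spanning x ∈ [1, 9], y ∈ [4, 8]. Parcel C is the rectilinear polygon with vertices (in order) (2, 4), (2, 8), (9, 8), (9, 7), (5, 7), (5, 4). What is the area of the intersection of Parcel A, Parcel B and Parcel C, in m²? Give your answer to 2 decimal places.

The intersection is the polygon with vertices (4,8), (7,8), (7.4,7), (5,7).
By the shoelace formula its area is 2.70.

2.70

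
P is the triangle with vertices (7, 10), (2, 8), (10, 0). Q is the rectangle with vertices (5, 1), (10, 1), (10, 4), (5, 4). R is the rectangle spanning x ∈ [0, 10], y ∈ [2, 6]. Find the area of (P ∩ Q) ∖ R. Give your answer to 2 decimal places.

|P ∩ Q| = 5.25.
|(P ∩ Q) ∩ R| = 4.2.
|(P ∩ Q) ∖ R| = 5.25 − 4.2 = 1.05.

1.05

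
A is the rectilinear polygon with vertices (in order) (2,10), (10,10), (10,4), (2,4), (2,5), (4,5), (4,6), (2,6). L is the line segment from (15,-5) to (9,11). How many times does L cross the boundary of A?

2

The segment meets the boundary at (9.375,10), (10,8.333).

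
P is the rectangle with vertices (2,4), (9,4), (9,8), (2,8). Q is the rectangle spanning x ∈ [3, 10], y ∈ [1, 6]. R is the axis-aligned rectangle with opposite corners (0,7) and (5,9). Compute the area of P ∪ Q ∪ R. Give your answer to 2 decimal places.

58.00

By inclusion–exclusion:
Individual areas: |P| = 28, |Q| = 35, |R| = 10.
|P∩Q|: x∈[3,9], y∈[4,6] → 6·2 = 12.
|P∩R|: x∈[2,5], y∈[7,8] → 3·1 = 3.
|Q∩R| = 0 (no overlap).
|P∩Q∩R| = 0.
|P ∪ Q ∪ R| = 73 − 15 + 0 = 58.00.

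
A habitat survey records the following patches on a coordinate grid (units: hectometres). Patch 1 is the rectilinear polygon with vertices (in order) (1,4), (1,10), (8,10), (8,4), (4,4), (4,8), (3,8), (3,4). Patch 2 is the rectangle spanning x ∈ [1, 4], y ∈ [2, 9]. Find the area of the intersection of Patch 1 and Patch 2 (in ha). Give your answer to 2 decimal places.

11.00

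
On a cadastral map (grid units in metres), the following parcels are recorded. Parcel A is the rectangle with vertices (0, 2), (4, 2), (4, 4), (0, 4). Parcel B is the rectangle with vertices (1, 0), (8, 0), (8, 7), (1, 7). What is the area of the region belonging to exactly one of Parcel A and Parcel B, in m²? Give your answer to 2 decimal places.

|Parcel A∩Parcel B|: x∈[1,4], y∈[2,4] → 3·2 = 6.
|Parcel A △ Parcel B| = |Parcel A| + |Parcel B| − 2·|Parcel A∩Parcel B| = 8 + 49 − 12 = 45.00.

45.00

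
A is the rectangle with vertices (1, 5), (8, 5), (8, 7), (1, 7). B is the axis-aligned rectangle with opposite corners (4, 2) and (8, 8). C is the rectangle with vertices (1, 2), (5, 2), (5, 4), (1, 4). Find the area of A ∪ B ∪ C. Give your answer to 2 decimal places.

36.00

By inclusion–exclusion:
Individual areas: |A| = 14, |B| = 24, |C| = 8.
|A∩B|: x∈[4,8], y∈[5,7] → 4·2 = 8.
|A∩C| = 0 (no overlap).
|B∩C|: x∈[4,5], y∈[2,4] → 1·2 = 2.
|A∩B∩C| = 0.
|A ∪ B ∪ C| = 46 − 10 + 0 = 36.00.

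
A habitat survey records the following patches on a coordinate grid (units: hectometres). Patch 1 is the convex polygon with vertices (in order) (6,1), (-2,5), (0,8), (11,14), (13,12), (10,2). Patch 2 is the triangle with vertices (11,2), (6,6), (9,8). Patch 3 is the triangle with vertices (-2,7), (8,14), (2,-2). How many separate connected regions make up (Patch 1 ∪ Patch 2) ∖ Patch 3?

2

(Patch 1 ∪ Patch 2) ∖ Patch 3 splits into 2 disjoint pieces (area 0.6095, area 70.3285).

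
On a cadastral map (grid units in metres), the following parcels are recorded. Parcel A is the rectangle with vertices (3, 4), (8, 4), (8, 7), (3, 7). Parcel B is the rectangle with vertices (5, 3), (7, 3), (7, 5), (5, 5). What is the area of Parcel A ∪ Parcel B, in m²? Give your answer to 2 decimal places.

By inclusion–exclusion:
Individual areas: |Parcel A| = 15, |Parcel B| = 4.
|Parcel A∩Parcel B|: x∈[5,7], y∈[4,5] → 2·1 = 2.
|Parcel A ∪ Parcel B| = 19 − 2 = 17.00.

17.00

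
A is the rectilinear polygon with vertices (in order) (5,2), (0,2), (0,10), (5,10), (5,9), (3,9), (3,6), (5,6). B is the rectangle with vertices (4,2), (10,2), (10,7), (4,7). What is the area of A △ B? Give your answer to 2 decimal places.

56.00

|A| = 34, |B| = 30, |A∩B| = 4.
|A △ B| = |A| + |B| − 2·|A∩B| = 34 + 30 − 8 = 56.00.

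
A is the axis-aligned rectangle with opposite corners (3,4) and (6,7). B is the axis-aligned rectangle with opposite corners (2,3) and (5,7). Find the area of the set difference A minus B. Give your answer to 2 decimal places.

|A∩B|: x∈[3,5], y∈[4,7] → 2·3 = 6.
|A| = 9.
|A ∖ B| = |A| − |A∩B| = 9 − 6 = 3.00.

3.00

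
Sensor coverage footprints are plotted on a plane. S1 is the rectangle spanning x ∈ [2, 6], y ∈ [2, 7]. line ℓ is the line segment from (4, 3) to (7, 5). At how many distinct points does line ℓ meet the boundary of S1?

The segment meets the boundary at (6,4.333).

1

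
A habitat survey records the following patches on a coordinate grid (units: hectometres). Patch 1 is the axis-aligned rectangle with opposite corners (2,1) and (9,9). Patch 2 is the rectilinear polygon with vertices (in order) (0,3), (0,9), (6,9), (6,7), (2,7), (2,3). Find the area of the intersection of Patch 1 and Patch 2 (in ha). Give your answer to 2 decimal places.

8.00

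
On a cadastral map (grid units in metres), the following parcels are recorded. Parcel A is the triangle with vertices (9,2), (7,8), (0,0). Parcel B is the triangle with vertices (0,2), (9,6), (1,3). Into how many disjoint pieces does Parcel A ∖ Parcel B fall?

Parcel A ∖ Parcel B splits into 2 disjoint pieces (area 21.8138, area 6.0448).

2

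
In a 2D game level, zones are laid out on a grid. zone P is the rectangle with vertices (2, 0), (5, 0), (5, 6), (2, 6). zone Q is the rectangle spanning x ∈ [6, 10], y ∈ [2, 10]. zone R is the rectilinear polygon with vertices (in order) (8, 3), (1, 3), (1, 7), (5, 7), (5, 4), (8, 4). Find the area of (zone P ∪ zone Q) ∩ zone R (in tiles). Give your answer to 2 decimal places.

|zone P ∪ zone Q| = 50.
|(zone P ∪ zone Q) ∩ zone R| = 11.00.

11.00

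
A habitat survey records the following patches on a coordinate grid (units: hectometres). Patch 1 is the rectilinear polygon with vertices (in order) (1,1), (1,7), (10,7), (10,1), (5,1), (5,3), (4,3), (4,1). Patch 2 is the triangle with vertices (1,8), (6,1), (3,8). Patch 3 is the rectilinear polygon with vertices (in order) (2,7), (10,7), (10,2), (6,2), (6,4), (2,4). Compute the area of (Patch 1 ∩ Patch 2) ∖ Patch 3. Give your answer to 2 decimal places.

|Patch 1 ∩ Patch 2| = 5.0143.
|(Patch 1 ∩ Patch 2) ∩ Patch 3| = 3.8.
|(Patch 1 ∩ Patch 2) ∖ Patch 3| = 5.0143 − 3.8 = 1.21.

1.21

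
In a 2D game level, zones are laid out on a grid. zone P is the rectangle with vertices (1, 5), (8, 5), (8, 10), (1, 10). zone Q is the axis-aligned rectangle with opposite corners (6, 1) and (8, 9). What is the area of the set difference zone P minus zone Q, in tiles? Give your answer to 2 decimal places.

27.00

|zone P∩zone Q|: x∈[6,8], y∈[5,9] → 2·4 = 8.
|zone P| = 35.
|zone P ∖ zone Q| = |zone P| − |zone P∩zone Q| = 35 − 8 = 27.00.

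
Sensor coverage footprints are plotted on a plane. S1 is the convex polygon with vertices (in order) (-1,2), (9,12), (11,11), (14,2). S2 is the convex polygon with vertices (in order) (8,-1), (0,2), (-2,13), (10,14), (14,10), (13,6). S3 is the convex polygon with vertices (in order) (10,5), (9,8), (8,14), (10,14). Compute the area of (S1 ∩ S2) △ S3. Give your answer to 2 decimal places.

72.69

|S1 ∩ S2| = 74.9763.
|(S1 ∩ S2) ∩ S3| = 6.3929.
|(S1 ∩ S2) △ S3| = 74.9763 + 10.5 − 12.7857 = 72.69.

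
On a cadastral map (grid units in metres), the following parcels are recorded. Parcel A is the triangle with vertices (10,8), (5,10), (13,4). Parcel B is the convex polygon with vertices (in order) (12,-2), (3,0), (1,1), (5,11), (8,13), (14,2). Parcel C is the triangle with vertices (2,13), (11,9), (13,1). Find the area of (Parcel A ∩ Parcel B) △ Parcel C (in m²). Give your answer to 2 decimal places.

|Parcel A ∩ Parcel B| = 6.985.
|(Parcel A ∩ Parcel B) ∩ Parcel C| = 6.6971.
|(Parcel A ∩ Parcel B) △ Parcel C| = 6.985 + 32 − 13.3942 = 25.59.

25.59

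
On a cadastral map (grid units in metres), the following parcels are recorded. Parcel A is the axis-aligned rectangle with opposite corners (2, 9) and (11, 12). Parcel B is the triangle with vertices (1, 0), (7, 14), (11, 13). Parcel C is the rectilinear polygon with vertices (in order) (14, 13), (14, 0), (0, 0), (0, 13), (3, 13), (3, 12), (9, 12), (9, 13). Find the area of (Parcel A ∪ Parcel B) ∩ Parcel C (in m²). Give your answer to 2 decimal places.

42.41

|Parcel A ∪ Parcel B| = 47.2692.
|(Parcel A ∪ Parcel B) ∩ Parcel C| = 42.41.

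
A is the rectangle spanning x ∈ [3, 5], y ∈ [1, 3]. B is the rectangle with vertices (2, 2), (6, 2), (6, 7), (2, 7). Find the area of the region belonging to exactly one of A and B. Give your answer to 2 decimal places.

|A∩B|: x∈[3,5], y∈[2,3] → 2·1 = 2.
|A △ B| = |A| + |B| − 2·|A∩B| = 4 + 20 − 4 = 20.00.

20.00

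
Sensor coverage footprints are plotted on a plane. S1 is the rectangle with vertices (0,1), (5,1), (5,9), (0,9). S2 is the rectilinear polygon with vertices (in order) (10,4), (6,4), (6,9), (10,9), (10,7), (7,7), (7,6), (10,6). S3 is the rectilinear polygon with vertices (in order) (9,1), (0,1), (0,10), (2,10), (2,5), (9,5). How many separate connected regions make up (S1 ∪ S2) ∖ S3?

(S1 ∪ S2) ∖ S3 splits into 2 disjoint pieces (area 12, area 14).

2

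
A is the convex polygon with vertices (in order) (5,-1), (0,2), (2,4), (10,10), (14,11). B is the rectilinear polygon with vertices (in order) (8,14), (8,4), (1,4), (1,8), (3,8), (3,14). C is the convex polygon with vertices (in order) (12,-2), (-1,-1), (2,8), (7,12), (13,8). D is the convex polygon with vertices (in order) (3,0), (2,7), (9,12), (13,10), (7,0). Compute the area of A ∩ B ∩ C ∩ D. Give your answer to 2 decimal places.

13.44

The intersection is the polygon with vertices (2.429,4), (2.387,4.29), (8,8.5), (8,4).
By the shoelace formula its area is 13.44.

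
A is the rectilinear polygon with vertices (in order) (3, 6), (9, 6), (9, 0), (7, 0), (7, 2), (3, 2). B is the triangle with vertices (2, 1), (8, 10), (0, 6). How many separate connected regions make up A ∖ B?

1

A ∖ B is a single connected region.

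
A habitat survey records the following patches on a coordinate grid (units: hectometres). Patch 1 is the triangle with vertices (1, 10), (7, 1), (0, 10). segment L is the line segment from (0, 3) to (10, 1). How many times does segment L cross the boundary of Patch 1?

2

The segment meets the boundary at (6.538,1.692), (6.447,1.711).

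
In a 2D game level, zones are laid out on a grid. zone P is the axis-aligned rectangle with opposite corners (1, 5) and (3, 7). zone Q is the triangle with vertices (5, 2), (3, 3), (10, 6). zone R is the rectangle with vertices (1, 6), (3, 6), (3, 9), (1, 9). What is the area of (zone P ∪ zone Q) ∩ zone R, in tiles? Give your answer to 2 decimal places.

2.00

The region (zone P ∪ zone Q) ∩ zone R is the polygon with vertices (1,7), (3,7), (3,6), (1,6).
By the shoelace formula its area is 2.00.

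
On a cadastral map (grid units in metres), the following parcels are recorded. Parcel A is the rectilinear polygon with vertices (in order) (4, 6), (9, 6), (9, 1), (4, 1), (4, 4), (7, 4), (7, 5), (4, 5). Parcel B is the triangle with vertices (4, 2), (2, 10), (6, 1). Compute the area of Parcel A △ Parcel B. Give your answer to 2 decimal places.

|Parcel A| = 22, |Parcel B| = 7, |Parcel A∩Parcel B| = 3.0556.
|Parcel A △ Parcel B| = |Parcel A| + |Parcel B| − 2·|Parcel A∩Parcel B| = 22 + 7 − 6.1111 = 22.89.

22.89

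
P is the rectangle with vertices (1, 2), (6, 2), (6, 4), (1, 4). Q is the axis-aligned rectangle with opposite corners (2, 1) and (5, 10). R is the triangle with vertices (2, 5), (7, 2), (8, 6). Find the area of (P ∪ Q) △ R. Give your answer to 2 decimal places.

33.40

|P ∪ Q| = 31.
|(P ∪ Q) ∩ R| = 4.55.
|(P ∪ Q) △ R| = 31 + 11.5 − 9.1 = 33.40.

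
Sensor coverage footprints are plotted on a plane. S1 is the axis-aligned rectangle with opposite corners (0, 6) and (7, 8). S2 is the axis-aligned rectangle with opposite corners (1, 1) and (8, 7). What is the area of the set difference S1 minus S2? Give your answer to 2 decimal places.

8.00

|S1∩S2|: x∈[1,7], y∈[6,7] → 6·1 = 6.
|S1| = 14.
|S1 ∖ S2| = |S1| − |S1∩S2| = 14 − 6 = 8.00.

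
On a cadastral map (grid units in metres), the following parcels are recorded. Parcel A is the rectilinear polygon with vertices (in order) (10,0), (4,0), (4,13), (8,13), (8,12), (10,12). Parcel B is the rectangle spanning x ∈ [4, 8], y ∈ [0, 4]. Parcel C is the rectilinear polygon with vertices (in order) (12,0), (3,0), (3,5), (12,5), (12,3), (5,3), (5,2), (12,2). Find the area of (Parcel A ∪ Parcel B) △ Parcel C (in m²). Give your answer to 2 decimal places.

|Parcel A ∪ Parcel B| = 76.
|(Parcel A ∪ Parcel B) ∩ Parcel C| = 25.
|(Parcel A ∪ Parcel B) △ Parcel C| = 76 + 38 − 50 = 64.00.

64.00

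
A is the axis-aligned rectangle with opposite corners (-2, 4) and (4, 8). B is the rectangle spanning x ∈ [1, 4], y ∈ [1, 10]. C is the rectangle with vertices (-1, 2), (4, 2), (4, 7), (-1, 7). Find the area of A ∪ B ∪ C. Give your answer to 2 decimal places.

43.00

By inclusion–exclusion:
Individual areas: |A| = 24, |B| = 27, |C| = 25.
|A∩B|: x∈[1,4], y∈[4,8] → 3·4 = 12.
|A∩C|: x∈[-1,4], y∈[4,7] → 5·3 = 15.
|B∩C|: x∈[1,4], y∈[2,7] → 3·5 = 15.
|A∩B∩C| = 9.
|A ∪ B ∪ C| = 76 − 42 + 9 = 43.00.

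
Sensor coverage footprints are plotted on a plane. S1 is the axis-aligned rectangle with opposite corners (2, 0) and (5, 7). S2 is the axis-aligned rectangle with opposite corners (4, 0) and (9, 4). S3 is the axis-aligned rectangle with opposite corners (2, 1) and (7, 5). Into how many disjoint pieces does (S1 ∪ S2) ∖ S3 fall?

2

(S1 ∪ S2) ∖ S3 splits into 2 disjoint pieces (area 13, area 6).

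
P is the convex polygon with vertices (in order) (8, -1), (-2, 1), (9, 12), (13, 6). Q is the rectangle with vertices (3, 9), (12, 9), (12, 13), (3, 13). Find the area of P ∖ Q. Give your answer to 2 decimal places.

87.50

|P| = 95, |P∩Q| = 7.5.
|P ∖ Q| = |P| − |P∩Q| = 95 − 7.5 = 87.50.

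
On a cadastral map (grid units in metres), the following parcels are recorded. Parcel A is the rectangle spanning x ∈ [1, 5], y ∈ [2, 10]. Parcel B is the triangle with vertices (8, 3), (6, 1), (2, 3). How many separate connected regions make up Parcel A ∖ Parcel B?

1

Parcel A ∖ Parcel B is a single connected region.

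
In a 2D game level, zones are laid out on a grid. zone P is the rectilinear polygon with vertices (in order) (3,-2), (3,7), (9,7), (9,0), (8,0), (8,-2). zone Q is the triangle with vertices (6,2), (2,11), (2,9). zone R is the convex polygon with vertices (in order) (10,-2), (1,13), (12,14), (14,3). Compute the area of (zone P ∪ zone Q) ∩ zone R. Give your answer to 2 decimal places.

16.10

The region (zone P ∪ zone Q) ∩ zone R is the polygon with vertices (9,7), (9,0), (8.8,0), (4.6,7).
By the shoelace formula its area is 16.10.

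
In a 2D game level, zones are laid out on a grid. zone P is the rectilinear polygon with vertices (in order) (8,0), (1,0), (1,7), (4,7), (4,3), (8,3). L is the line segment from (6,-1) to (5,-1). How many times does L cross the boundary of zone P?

The segment lies entirely outside zone P and never meets its boundary.

0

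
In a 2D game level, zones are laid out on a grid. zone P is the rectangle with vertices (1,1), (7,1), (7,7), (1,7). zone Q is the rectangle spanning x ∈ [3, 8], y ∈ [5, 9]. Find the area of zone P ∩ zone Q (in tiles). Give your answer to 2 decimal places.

8.00

|zone P∩zone Q|: x∈[3,7], y∈[5,7] → 4·2 = 8.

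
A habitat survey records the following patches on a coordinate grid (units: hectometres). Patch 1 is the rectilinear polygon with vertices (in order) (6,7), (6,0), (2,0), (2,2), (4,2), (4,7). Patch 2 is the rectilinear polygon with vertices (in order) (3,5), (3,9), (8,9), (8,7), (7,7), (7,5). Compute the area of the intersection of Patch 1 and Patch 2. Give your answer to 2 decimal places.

The intersection is the polygon with vertices (6,5), (4,5), (4,7), (6,7).
By the shoelace formula its area is 4.00.

4.00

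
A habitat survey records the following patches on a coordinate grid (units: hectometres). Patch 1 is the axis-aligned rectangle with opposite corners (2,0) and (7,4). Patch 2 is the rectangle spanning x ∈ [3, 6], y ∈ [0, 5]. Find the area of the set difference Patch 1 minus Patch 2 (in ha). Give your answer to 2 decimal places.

|Patch 1∩Patch 2|: x∈[3,6], y∈[0,4] → 3·4 = 12.
|Patch 1| = 20.
|Patch 1 ∖ Patch 2| = |Patch 1| − |Patch 1∩Patch 2| = 20 − 12 = 8.00.

8.00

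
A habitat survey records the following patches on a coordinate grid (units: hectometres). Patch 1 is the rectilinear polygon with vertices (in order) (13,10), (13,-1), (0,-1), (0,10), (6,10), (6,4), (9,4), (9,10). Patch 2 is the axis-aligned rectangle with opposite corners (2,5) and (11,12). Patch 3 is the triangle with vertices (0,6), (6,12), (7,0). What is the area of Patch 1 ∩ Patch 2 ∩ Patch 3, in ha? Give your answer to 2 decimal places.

18.00

The intersection is the polygon with vertices (6,5), (2,5), (2,8), (4,10), (6,10).
By the shoelace formula its area is 18.00.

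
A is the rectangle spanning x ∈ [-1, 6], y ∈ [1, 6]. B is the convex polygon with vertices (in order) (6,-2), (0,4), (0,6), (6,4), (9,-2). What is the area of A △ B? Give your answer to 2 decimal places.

|A| = 35, |B| = 33, |A∩B| = 19.5.
|A △ B| = |A| + |B| − 2·|A∩B| = 35 + 33 − 39 = 29.00.

29.00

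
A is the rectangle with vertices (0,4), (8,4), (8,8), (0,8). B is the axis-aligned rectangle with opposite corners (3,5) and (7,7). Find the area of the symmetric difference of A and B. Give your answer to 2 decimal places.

24.00

|A∩B|: x∈[3,7], y∈[5,7] → 4·2 = 8.
|A △ B| = |A| + |B| − 2·|A∩B| = 32 + 8 − 16 = 24.00.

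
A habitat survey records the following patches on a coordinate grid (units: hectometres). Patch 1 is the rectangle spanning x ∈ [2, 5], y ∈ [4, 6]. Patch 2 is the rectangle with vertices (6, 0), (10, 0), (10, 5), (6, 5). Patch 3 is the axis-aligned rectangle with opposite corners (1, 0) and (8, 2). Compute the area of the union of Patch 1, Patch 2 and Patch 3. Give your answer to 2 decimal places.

By inclusion–exclusion:
Individual areas: |Patch 1| = 6, |Patch 2| = 20, |Patch 3| = 14.
|Patch 1∩Patch 2| = 0 (no overlap).
|Patch 1∩Patch 3| = 0 (no overlap).
|Patch 2∩Patch 3|: x∈[6,8], y∈[0,2] → 2·2 = 4.
|Patch 1∩Patch 2∩Patch 3| = 0.
|Patch 1 ∪ Patch 2 ∪ Patch 3| = 40 − 4 + 0 = 36.00.

36.00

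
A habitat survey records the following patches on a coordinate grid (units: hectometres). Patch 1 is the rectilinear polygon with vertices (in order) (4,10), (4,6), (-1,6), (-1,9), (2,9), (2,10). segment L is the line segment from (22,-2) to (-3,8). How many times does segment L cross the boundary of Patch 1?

2

The segment meets the boundary at (-1,7.2), (2,6).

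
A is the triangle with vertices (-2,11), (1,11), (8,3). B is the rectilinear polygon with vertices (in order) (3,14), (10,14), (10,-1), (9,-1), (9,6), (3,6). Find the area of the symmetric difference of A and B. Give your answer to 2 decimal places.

|A| = 12, |B| = 63, |A∩B| = 2.5982.
|A △ B| = |A| + |B| − 2·|A∩B| = 12 + 63 − 5.1964 = 69.80.

69.80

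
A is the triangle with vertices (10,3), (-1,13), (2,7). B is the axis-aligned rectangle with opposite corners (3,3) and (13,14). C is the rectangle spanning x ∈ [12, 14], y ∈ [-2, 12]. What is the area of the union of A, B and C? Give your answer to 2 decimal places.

136.98

By inclusion–exclusion:
Individual areas: |A| = 18, |B| = 110, |C| = 28.
|A∩B| = 10.0227.
|A∩C| = 0.
|B∩C|: x∈[12,13], y∈[3,12] → 1·9 = 9.
|A∩B∩C| = 0.
|A ∪ B ∪ C| = 156 − 19.0227 + 0 = 136.98.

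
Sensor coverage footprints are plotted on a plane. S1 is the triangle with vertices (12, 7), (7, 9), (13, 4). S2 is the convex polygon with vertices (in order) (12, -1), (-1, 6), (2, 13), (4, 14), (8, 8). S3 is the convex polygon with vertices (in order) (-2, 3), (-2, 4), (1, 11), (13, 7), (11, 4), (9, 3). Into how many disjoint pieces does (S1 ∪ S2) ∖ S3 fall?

3

(S1 ∪ S2) ∖ S3 splits into 3 disjoint pieces (area 0.9286, area 11.6071, area 14.2113).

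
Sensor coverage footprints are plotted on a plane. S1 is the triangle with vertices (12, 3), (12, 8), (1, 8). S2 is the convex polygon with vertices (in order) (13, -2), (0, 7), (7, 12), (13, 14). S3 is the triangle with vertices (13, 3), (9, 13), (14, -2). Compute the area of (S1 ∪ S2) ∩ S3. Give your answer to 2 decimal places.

4.00

The region (S1 ∪ S2) ∩ S3 is the polygon with vertices (9.118,12.706), (13,3), (13,1), (9.1,12.7).
By the shoelace formula its area is 4.00.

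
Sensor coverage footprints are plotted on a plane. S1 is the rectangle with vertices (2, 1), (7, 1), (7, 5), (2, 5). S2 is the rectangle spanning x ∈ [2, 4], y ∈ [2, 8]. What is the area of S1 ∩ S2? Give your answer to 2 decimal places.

|S1∩S2|: x∈[2,4], y∈[2,5] → 2·3 = 6.

6.00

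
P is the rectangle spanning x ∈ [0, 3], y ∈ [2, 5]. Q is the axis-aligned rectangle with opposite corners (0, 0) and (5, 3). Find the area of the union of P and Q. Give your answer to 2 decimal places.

21.00

By inclusion–exclusion:
Individual areas: |P| = 9, |Q| = 15.
|P∩Q|: x∈[0,3], y∈[2,3] → 3·1 = 3.
|P ∪ Q| = 24 − 3 = 21.00.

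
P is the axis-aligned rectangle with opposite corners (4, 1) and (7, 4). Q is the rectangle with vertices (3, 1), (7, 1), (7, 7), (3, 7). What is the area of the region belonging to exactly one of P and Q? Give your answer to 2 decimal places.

15.00

|P∩Q|: x∈[4,7], y∈[1,4] → 3·3 = 9.
|P △ Q| = |P| + |Q| − 2·|P∩Q| = 9 + 24 − 18 = 15.00.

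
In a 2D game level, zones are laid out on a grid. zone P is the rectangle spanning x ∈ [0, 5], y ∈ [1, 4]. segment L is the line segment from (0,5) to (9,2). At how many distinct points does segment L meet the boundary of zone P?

2

The segment meets the boundary at (5,3.333), (3,4).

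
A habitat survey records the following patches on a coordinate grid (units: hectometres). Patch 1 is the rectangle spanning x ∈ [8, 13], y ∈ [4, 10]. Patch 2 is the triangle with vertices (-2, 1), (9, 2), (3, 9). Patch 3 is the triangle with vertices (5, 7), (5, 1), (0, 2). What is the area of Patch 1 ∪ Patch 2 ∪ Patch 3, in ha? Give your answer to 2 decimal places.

By inclusion–exclusion:
Individual areas: |Patch 1| = 30, |Patch 2| = 41.5, |Patch 3| = 15.
|Patch 1∩Patch 2| = 0.
|Patch 1∩Patch 3| = 0.
|Patch 2∩Patch 3| = 14.2783.
|Patch 1∩Patch 2∩Patch 3| = 0.
|Patch 1 ∪ Patch 2 ∪ Patch 3| = 86.5 − 14.2783 + 0 = 72.22.

72.22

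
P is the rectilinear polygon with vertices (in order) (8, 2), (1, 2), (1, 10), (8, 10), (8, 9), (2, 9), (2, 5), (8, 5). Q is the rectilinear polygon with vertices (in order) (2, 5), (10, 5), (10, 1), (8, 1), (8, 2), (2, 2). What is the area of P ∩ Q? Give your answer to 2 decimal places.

18.00

The intersection is the polygon with vertices (2,2), (2,5), (8,5), (8,2).
By the shoelace formula its area is 18.00.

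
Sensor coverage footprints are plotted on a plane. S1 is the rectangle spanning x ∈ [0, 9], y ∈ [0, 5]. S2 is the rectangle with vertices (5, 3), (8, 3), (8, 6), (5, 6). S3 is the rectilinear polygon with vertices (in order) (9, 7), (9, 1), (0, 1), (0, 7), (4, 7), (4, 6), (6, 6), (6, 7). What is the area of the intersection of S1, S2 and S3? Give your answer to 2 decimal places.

The intersection is the polygon with vertices (8,3), (5,3), (5,5), (8,5).
By the shoelace formula its area is 6.00.

6.00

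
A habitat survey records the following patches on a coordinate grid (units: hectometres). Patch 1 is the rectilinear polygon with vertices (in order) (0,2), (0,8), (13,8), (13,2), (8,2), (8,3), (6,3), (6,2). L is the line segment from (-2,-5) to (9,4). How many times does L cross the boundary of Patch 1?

The segment meets the boundary at (7.778,3).

1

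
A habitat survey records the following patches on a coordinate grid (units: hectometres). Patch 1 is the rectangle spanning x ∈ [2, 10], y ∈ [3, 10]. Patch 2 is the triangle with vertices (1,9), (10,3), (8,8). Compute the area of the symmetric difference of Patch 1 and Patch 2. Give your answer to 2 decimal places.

|Patch 1| = 56, |Patch 2| = 16.5, |Patch 1∩Patch 2| = 16.2381.
|Patch 1 △ Patch 2| = |Patch 1| + |Patch 2| − 2·|Patch 1∩Patch 2| = 56 + 16.5 − 32.4762 = 40.02.

40.02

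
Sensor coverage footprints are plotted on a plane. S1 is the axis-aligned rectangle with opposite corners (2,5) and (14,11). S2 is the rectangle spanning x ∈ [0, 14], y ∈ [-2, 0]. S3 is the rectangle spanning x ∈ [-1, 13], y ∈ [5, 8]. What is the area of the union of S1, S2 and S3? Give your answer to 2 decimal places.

109.00

By inclusion–exclusion:
Individual areas: |S1| = 72, |S2| = 28, |S3| = 42.
|S1∩S2| = 0 (no overlap).
|S1∩S3|: x∈[2,13], y∈[5,8] → 11·3 = 33.
|S2∩S3| = 0 (no overlap).
|S1∩S2∩S3| = 0.
|S1 ∪ S2 ∪ S3| = 142 − 33 + 0 = 109.00.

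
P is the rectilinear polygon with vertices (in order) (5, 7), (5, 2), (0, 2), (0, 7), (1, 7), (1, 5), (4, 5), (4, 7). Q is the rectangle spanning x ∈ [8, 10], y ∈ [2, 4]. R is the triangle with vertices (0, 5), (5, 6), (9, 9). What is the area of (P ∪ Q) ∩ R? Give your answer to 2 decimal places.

1.17

|P ∪ Q| = 23.
|(P ∪ Q) ∩ R| = 1.17.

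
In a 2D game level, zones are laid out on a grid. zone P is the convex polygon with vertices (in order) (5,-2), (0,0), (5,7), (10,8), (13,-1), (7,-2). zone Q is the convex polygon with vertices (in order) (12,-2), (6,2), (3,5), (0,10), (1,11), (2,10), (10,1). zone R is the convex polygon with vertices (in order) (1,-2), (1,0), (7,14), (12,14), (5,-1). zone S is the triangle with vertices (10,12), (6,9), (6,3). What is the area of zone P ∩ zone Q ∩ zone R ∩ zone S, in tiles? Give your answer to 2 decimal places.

The intersection is the polygon with vertices (6.741,4.667), (6,3), (6,5.5).
By the shoelace formula its area is 0.93.

0.93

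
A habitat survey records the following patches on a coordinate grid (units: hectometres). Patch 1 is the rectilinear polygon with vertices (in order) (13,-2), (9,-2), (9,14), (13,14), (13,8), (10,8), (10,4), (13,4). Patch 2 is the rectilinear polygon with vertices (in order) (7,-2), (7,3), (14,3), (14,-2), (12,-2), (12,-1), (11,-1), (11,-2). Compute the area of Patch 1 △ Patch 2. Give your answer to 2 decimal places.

48.00

|Patch 1| = 52, |Patch 2| = 34, |Patch 1∩Patch 2| = 19.
|Patch 1 △ Patch 2| = |Patch 1| + |Patch 2| − 2·|Patch 1∩Patch 2| = 52 + 34 − 38 = 48.00.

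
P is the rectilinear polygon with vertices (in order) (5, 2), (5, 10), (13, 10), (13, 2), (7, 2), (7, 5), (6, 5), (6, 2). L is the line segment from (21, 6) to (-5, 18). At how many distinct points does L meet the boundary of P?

2

The segment meets the boundary at (12.333,10), (13,9.692).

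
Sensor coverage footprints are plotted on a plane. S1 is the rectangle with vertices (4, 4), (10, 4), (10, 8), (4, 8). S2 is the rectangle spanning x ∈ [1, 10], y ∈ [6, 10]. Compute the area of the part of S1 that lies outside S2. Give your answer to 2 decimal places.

12.00

|S1∩S2|: x∈[4,10], y∈[6,8] → 6·2 = 12.
|S1| = 24.
|S1 ∖ S2| = |S1| − |S1∩S2| = 24 − 12 = 12.00.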